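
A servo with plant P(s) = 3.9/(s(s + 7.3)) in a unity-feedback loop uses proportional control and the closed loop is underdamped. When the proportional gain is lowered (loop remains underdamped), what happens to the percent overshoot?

ζ = 7.3/(2√(3.9K_p)) rises as K_p falls; higher damping means less overshoot.

decrease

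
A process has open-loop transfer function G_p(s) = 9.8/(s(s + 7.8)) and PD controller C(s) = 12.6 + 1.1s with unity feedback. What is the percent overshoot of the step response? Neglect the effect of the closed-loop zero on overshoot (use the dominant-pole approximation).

Forward path: (12.6 + 1.1s)·9.8/(s(s+7.8)). The closed-loop characteristic equation is s² + (7.8 + 9.8·1.1)s + 9.8·12.6 = 0.
That is s² + 18.58s + 123.5 = 0, so ω_n = 11.11 rad/s and ζ = 18.58/(2·11.11) = 0.836.
%OS = 100·exp(−πζ/√(1−ζ²)) = 0.834%.

0.834%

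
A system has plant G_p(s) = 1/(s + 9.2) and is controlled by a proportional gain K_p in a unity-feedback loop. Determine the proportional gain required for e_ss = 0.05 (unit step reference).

K_p = 175

The loop is type 0, so e_ss(step) = 1/(1 + K_pos) with K_pos = K_p·G_p(0).
G_p(0) = 0.1087. Require 1/(1 + K_p·0.1087) = 0.05, so 1 + 0.1087·K_p = 20.
K_p = (20 − 1)/0.1087 = 175.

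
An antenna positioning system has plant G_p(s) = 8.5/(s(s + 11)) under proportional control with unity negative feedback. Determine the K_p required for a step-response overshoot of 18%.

From %OS = 100·exp(−πζ/√(1−ζ²)) = 18%, ζ = −ln(0.18)/√(π²+ln²(0.18)) = 0.4791.
Characteristic equation s² + 11s + 8.5K_p = 0 gives ζ = 11/(2√(8.5K_p)).
Setting ζ = 0.4791: √(8.5K_p) = 11/(2·0.4791) = 11.48, so K_p = 131.8/8.5 = 15.5.

K_p = 15.5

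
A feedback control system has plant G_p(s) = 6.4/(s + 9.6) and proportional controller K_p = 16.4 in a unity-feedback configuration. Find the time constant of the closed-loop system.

Closed-loop transfer function: T(s) = K_p·G_p(s)/(1 + K_p·G_p(s)) = 105/(s + 9.6 + 105) = 105/(s + 114.6).
Time constant τ = 1/114.6 = 0.00873 s.

τ = 0.00873 s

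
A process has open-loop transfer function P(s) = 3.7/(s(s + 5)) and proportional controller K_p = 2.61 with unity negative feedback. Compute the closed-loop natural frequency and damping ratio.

With unity feedback the closed-loop characteristic equation is s² + 5s + 2.61·3.7 = s² + 5s + 9.657 = 0.
Matching s² + 2ζω_n s + ω_n²: ω_n = √9.657 = 3.108 rad/s and 2ζω_n = 5, so ζ = 5/(2·3.108) = 0.804.

ω_n = 3.11 rad/s, ζ = 0.804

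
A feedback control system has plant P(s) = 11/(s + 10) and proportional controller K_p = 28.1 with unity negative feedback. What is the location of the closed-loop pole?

s = -319.1

Closed-loop transfer function: T(s) = K_p·P(s)/(1 + K_p·P(s)) = 309.1/(s + 10 + 309.1) = 309.1/(s + 319.1).
The closed-loop pole is at s = −319.1.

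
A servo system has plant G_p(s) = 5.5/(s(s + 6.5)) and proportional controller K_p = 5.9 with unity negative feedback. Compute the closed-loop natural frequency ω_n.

1 + K_p·G_p(s) = 0 gives s² + 6.5s + 32.45 = 0.
So ω_n² = 32.45 ⇒ ω_n = 5.696 rad/s, and ζ = 6.5/(2ω_n) = 0.571.

ω_n = 5.7 rad/s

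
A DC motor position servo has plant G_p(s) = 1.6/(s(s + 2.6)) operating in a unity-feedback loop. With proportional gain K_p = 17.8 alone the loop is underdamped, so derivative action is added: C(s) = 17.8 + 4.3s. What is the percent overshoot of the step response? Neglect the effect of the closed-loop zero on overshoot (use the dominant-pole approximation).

Forward path: (17.8 + 4.3s)·1.6/(s(s+2.6)). The closed-loop characteristic equation is s² + (2.6 + 1.6·4.3)s + 1.6·17.8 = 0.
That is s² + 9.48s + 28.48 = 0, so ω_n = 5.337 rad/s and ζ = 9.48/(2·5.337) = 0.8882.
%OS = 100·exp(−πζ/√(1−ζ²)) = 0.23%.

0.23%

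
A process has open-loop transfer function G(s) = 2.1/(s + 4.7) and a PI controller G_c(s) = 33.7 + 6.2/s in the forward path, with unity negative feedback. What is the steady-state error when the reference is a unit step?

The open loop G_c(s)G(s) has a pole at the origin (type 1), so the static position error constant is infinite and e_ss = 1/(1+∞) = 0.

0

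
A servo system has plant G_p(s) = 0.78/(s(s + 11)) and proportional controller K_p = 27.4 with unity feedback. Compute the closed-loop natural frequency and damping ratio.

ω_n = 4.62 rad/s, ζ = 1.19

1 + K_p·G_p(s) = 0 gives s² + 11s + 21.37 = 0.
So ω_n² = 21.37 ⇒ ω_n = 4.623 rad/s, and ζ = 11/(2ω_n) = 1.19.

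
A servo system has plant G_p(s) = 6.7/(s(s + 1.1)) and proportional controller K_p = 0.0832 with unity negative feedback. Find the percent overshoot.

The closed-loop denominator s² + 1.1s + 0.5574 gives ω_n = √0.5574 = 0.7466 and ζ = 1.1/(2ω_n) = 0.7367.
%OS = 100·exp(−πζ/√(1−ζ²)) = 100·exp(−π·0.7367/√0.4573) = 3.26%.

3.26%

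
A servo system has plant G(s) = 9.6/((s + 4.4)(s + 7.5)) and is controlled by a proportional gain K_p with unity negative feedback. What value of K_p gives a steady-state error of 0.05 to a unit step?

K_p = 65.3

Steady-state error for a unit step on this type-0 loop is 1/(1 + K_p·G(0)).
G(0) = 0.2909. Require 1/(1 + K_p·0.2909) = 0.05, so 1 + 0.2909·K_p = 20.
K_p = (20 − 1)/0.2909 = 65.3.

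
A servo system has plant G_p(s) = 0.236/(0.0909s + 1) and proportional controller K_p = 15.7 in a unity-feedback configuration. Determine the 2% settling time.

Closed loop: T(s) = K_p·G_p/(1+K_p·G_p) = 3.705/(0.0909s + 1 + 3.705), with pole at s = −(1 + 3.705)/0.0909 = −51.76.
τ = 1/51.76 = 0.01932 s, so 2% settling time ≈ 4τ = 0.0773 s.

T_s ≈ 0.0773 s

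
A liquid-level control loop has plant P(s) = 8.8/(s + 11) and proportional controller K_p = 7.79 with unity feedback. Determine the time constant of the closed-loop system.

Closed-loop transfer function: T(s) = K_p·P(s)/(1 + K_p·P(s)) = 68.55/(s + 11 + 68.55) = 68.55/(s + 79.55).
Time constant τ = 1/79.55 = 0.0126 s.

τ = 0.0126 s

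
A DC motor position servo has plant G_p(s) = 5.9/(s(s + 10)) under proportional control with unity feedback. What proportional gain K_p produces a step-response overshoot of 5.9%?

K_p = 9.46

From %OS = 100·exp(−πζ/√(1−ζ²)) = 5.9%, ζ = −ln(0.059)/√(π²+ln²(0.059)) = 0.6693.
Characteristic equation s² + 10s + 5.9K_p = 0 gives ζ = 10/(2√(5.9K_p)).
Setting ζ = 0.6693: √(5.9K_p) = 10/(2·0.6693) = 7.47, so K_p = 55.8/5.9 = 9.46.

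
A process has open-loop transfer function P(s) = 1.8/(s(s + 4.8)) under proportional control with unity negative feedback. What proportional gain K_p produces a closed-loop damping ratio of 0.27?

Closed-loop characteristic equation: s² + 4.8s + K_p·1.8 = 0.
So ω_n = √(1.8K_p) and 2ζω_n = 4.8, giving ζ = 4.8/(2√(1.8K_p)).
Setting ζ = 0.27: √(1.8K_p) = 4.8/(2·0.27) = 8.889, so K_p = 79.01/1.8 = 43.9.

K_p = 43.9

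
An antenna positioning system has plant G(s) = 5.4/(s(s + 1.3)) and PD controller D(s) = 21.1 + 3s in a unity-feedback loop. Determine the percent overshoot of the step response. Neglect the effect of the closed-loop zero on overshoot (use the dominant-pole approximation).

Forward path: (21.1 + 3s)·5.4/(s(s+1.3)). The closed-loop characteristic equation is s² + (1.3 + 5.4·3)s + 5.4·21.1 = 0.
That is s² + 17.5s + 113.9 = 0, so ω_n = 10.67 rad/s and ζ = 17.5/(2·10.67) = 0.8197.
%OS = 100·exp(−πζ/√(1−ζ²)) = 1.12%.

1.12%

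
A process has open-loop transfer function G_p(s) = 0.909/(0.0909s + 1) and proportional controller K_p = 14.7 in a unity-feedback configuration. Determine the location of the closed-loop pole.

s = -158

Closed loop: T(s) = K_p·G_p/(1+K_p·G_p) = 13.36/(0.0909s + 1 + 13.36), with pole at s = −(1 + 13.36)/0.0909 = −158.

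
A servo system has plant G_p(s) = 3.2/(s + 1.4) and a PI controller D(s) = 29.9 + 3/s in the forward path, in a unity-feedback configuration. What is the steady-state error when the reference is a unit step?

The open loop D(s)G_p(s) has a pole at the origin (type 1), so the static position error constant is infinite and e_ss = 1/(1+∞) = 0.

0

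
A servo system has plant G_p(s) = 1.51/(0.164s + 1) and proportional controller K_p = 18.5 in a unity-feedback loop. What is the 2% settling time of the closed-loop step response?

Closed loop: T(s) = K_p·G_p/(1+K_p·G_p) = 27.93/(0.164s + 1 + 27.93), with pole at s = −(1 + 27.93)/0.164 = −176.4.
τ = 1/176.4 = 0.005668 s, so 2% settling time ≈ 4τ = 0.0227 s.

T_s ≈ 0.0227 s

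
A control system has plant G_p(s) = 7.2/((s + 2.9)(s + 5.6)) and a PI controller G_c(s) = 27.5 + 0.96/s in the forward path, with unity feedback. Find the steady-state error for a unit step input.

0

The open loop G_c(s)G_p(s) has a pole at the origin (type 1), so the static position error constant is infinite and e_ss = 1/(1+∞) = 0.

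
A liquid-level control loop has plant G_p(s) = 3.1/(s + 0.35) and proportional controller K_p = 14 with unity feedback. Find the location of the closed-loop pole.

s = -43.75

Closed-loop transfer function: T(s) = K_p·G_p(s)/(1 + K_p·G_p(s)) = 43.4/(s + 0.35 + 43.4) = 43.4/(s + 43.75).
The closed-loop pole is at s = −43.75.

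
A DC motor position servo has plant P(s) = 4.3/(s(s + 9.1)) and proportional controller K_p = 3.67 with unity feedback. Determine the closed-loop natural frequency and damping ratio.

With unity feedback the closed-loop characteristic equation is s² + 9.1s + 3.67·4.3 = s² + 9.1s + 15.78 = 0.
So ω_n² = 15.78 ⇒ ω_n = 3.973 rad/s, and ζ = 9.1/(2ω_n) = 1.15.

ω_n = 3.97 rad/s, ζ = 1.15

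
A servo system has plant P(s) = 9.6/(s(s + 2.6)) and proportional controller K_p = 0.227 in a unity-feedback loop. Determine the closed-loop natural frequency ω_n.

ω_n = 1.48 rad/s

With unity feedback the closed-loop characteristic equation is s² + 2.6s + 0.227·9.6 = s² + 2.6s + 2.179 = 0.
Matching s² + 2ζω_n s + ω_n²: ω_n = √2.179 = 1.476 rad/s and 2ζω_n = 2.6, so ζ = 2.6/(2·1.476) = 0.881.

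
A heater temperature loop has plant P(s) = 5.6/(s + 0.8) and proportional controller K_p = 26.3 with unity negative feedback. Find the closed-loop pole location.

s = -148.1

Closed-loop transfer function: T(s) = K_p·P(s)/(1 + K_p·P(s)) = 147.3/(s + 0.8 + 147.3) = 147.3/(s + 148.1).
The closed-loop pole is at s = −148.1.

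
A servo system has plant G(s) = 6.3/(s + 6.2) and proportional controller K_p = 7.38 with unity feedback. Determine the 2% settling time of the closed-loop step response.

Closed-loop transfer function: T(s) = K_p·G(s)/(1 + K_p·G(s)) = 46.49/(s + 6.2 + 46.49) = 46.49/(s + 52.69).
Time constant τ = 1/52.69 = 0.01898 s, so the 2% settling time is about 4τ = 0.0759 s.

T_s ≈ 0.0759 s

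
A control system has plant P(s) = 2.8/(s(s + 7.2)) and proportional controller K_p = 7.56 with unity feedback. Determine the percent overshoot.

From 1 + K_pP(s) = 0: s² + 7.2s + 21.17 = 0 ⇒ ω_n = 4.601, ζ = 0.7825.
%OS = 100·exp(−πζ/√(1−ζ²)) = 100·exp(−π·0.7825/√0.3878) = 1.93%.

1.93%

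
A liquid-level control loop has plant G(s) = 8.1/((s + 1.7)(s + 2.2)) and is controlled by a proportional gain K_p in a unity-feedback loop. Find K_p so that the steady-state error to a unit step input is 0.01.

For a type-0 loop with proportional control, e_ss = 1/(1 + K_p·G(0)).
G(0) = 2.166. Require 1/(1 + K_p·2.166) = 0.01, so 1 + 2.166·K_p = 100.
K_p = (100 − 1)/2.166 = 45.7.

K_p = 45.7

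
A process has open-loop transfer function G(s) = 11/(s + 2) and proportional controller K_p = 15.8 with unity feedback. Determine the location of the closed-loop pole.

s = -175.8

Closed-loop transfer function: T(s) = K_p·G(s)/(1 + K_p·G(s)) = 173.8/(s + 2 + 173.8) = 173.8/(s + 175.8).
The closed-loop pole is at s = −175.8.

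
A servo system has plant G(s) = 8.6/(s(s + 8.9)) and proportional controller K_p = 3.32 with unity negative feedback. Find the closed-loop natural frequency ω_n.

ω_n = 5.34 rad/s

1 + K_p·G(s) = 0 gives s² + 8.9s + 28.55 = 0.
Matching s² + 2ζω_n s + ω_n²: ω_n = √28.55 = 5.343 rad/s and 2ζω_n = 8.9, so ζ = 8.9/(2·5.343) = 0.833.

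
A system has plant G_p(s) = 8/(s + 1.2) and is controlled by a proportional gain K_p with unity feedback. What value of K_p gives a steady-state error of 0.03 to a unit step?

The loop is type 0, so e_ss(step) = 1/(1 + K_pos) with K_pos = K_p·G_p(0).
G_p(0) = 6.667. Require 1/(1 + K_p·6.667) = 0.03, so 1 + 6.667·K_p = 33.33.
K_p = (33.33 − 1)/6.667 = 4.85.

K_p = 4.85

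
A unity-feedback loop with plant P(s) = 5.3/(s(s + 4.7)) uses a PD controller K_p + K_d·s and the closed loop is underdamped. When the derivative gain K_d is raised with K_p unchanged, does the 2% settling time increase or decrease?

decrease

Characteristic equation s² + (4.7 + 5.3K_d)s + 5.3K_p = 0: raising K_d increases ζω_n = (4.7+5.3K_d)/2 while the loop stays underdamped, so T_s ≈ 4/(ζω_n) decreases.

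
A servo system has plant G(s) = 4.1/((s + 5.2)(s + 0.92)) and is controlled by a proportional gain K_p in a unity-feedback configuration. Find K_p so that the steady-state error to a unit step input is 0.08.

For a type-0 loop with proportional control, e_ss = 1/(1 + K_p·G(0)).
G(0) = 0.857. Require 1/(1 + K_p·0.857) = 0.08, so 1 + 0.857·K_p = 12.5.
K_p = (12.5 − 1)/0.857 = 13.4.

K_p = 13.4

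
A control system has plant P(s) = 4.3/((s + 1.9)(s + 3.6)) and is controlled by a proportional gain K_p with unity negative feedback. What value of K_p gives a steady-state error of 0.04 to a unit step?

For a type-0 loop with proportional control, e_ss = 1/(1 + K_p·P(0)).
P(0) = 0.6287. Require 1/(1 + K_p·0.6287) = 0.04, so 1 + 0.6287·K_p = 25.
K_p = (25 − 1)/0.6287 = 38.2.

K_p = 38.2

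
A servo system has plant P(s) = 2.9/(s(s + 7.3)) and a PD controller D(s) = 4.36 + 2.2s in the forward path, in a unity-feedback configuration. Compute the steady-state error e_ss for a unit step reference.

0

The open loop D(s)P(s) has a pole at the origin (type 1), so the static position error constant is infinite and e_ss = 1/(1+∞) = 0.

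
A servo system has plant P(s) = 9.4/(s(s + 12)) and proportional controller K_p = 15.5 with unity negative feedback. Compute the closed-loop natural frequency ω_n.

ω_n = 12.1 rad/s

1 + K_p·P(s) = 0 gives s² + 12s + 145.7 = 0.
So ω_n² = 145.7 ⇒ ω_n = 12.07 rad/s, and ζ = 12/(2ω_n) = 0.497.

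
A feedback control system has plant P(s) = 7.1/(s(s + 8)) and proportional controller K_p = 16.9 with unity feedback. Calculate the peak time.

Closed-loop characteristic equation: s² + 8s + 120 = 0, so ω_n = 10.95 rad/s and ζ = 8/(2·10.95) = 0.3652.
Damped frequency ω_d = ω_n√(1−ζ²) = 10.2 rad/s, so peak time T_p = π/ω_d = 0.308 s.

T_p = 0.308 s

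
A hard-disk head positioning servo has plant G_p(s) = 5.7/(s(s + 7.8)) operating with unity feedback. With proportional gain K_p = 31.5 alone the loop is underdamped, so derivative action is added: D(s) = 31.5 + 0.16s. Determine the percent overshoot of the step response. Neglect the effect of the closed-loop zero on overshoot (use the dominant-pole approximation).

Forward path: (31.5 + 0.16s)·5.7/(s(s+7.8)). The closed-loop characteristic equation is s² + (7.8 + 5.7·0.16)s + 5.7·31.5 = 0.
That is s² + 8.712s + 179.6 = 0, so ω_n = 13.4 rad/s and ζ = 8.712/(2·13.4) = 0.3251.
%OS = 100·exp(−πζ/√(1−ζ²)) = 34%.

34%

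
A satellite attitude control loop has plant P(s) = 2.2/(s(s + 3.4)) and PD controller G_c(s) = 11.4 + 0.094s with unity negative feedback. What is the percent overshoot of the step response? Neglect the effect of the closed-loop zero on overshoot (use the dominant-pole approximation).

Forward path: (11.4 + 0.094s)·2.2/(s(s+3.4)). The closed-loop characteristic equation is s² + (3.4 + 2.2·0.094)s + 2.2·11.4 = 0.
That is s² + 3.607s + 25.08 = 0, so ω_n = 5.008 rad/s and ζ = 3.607/(2·5.008) = 0.3601.
%OS = 100·exp(−πζ/√(1−ζ²)) = 29.7%.

29.7%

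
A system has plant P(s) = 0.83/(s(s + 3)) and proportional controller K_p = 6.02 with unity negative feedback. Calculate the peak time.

T_p = 1.9 s

From 1 + K_pP(s) = 0: s² + 3s + 4.997 = 0 ⇒ ω_n = 2.235, ζ = 0.671.
Damped frequency ω_d = ω_n√(1−ζ²) = 1.657 rad/s, so peak time T_p = π/ω_d = 1.9 s.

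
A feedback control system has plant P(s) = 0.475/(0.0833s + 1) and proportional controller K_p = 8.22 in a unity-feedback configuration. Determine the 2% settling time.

T_s ≈ 0.0679 s

Closed loop: T(s) = K_p·P/(1+K_p·P) = 3.905/(0.0833s + 1 + 3.905), with pole at s = −(1 + 3.905)/0.0833 = −58.88.
τ = 1/58.88 = 0.01698 s, so 2% settling time ≈ 4τ = 0.0679 s.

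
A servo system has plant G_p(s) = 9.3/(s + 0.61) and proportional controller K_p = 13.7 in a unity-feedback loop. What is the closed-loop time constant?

τ = 0.00781 s

Closed-loop transfer function: T(s) = K_p·G_p(s)/(1 + K_p·G_p(s)) = 127.4/(s + 0.61 + 127.4) = 127.4/(s + 128).
Time constant τ = 1/128 = 0.00781 s.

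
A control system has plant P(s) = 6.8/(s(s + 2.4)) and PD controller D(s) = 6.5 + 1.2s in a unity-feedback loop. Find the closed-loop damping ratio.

ζ = 0.794

Forward path: (6.5 + 1.2s)·6.8/(s(s+2.4)). The closed-loop characteristic equation is s² + (2.4 + 6.8·1.2)s + 6.8·6.5 = 0.
That is s² + 10.56s + 44.2 = 0, so ω_n = 6.648 rad/s and ζ = 10.56/(2·6.648) = 0.7942.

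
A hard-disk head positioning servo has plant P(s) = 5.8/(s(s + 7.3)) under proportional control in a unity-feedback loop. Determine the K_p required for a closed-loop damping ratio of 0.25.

K_p = 36.8

Closed-loop characteristic equation: s² + 7.3s + K_p·5.8 = 0.
So ω_n = √(5.8K_p) and 2ζω_n = 7.3, giving ζ = 7.3/(2√(5.8K_p)).
Setting ζ = 0.25: √(5.8K_p) = 7.3/(2·0.25) = 14.6, so K_p = 213.2/5.8 = 36.8.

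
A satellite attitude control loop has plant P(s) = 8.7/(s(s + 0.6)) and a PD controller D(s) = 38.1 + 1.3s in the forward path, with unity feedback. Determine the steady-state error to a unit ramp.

0.00181

The loop has one pole at the origin (type 1). Velocity error constant K_v = lim_{s→0} s·D(s)P(s) = 38.1·8.7/0.6 = 552.4.
Steady-state error to a unit ramp: e_ss = 1/K_v = 0.00181.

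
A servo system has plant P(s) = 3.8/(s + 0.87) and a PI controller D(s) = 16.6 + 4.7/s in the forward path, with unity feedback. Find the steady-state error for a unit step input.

The open loop D(s)P(s) has a pole at the origin (type 1), so the static position error constant is infinite and e_ss = 1/(1+∞) = 0.

0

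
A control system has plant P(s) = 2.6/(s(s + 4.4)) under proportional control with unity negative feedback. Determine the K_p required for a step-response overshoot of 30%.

K_p = 14.5

From %OS = 100·exp(−πζ/√(1−ζ²)) = 30%, ζ = −ln(0.3)/√(π²+ln²(0.3)) = 0.3579.
Characteristic equation s² + 4.4s + 2.6K_p = 0 gives ζ = 4.4/(2√(2.6K_p)).
Setting ζ = 0.3579: √(2.6K_p) = 4.4/(2·0.3579) = 6.148, so K_p = 37.79/2.6 = 14.5.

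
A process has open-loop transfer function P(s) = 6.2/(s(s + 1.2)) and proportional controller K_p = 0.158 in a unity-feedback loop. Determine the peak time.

The closed-loop denominator s² + 1.2s + 0.9796 gives ω_n = √0.9796 = 0.9897 and ζ = 1.2/(2ω_n) = 0.6062.
Damped frequency ω_d = ω_n√(1−ζ²) = 0.7871 rad/s, so peak time T_p = π/ω_d = 3.99 s.

T_p = 3.99 s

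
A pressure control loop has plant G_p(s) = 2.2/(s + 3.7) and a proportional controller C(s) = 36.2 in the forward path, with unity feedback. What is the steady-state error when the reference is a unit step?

The loop is type 0. Static position error constant K_pos = C(0)·G_p(0) = 36.2·0.5946 = 21.52.
Steady-state error to a unit step: e_ss = 1/(1+K_pos) = 1/22.52 = 0.0444.

0.0444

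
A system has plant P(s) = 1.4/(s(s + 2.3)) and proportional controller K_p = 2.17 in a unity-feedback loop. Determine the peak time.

T_p = 2.4 s

Closed-loop characteristic equation: s² + 2.3s + 3.038 = 0, so ω_n = 1.743 rad/s and ζ = 2.3/(2·1.743) = 0.6598.
Damped frequency ω_d = ω_n√(1−ζ²) = 1.31 rad/s, so peak time T_p = π/ω_d = 2.4 s.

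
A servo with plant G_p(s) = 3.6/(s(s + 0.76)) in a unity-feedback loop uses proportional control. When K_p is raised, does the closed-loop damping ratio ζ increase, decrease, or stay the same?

decrease

ζ = 0.76/(2√(3.6K_p)); increasing K_p raises the denominator, so ζ falls.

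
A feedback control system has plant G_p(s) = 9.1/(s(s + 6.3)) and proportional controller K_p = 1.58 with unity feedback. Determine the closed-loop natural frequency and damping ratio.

ω_n = 3.79 rad/s, ζ = 0.831

1 + K_p·G_p(s) = 0 gives s² + 6.3s + 14.38 = 0.
Matching s² + 2ζω_n s + ω_n²: ω_n = √14.38 = 3.792 rad/s and 2ζω_n = 6.3, so ζ = 6.3/(2·3.792) = 0.831.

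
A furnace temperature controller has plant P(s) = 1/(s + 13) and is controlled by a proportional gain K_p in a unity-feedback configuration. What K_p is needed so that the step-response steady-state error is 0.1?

K_p = 117

Steady-state error for a unit step on this type-0 loop is 1/(1 + K_p·P(0)).
P(0) = 0.07692. Require 1/(1 + K_p·0.07692) = 0.1, so 1 + 0.07692·K_p = 10.
K_p = (10 − 1)/0.07692 = 117.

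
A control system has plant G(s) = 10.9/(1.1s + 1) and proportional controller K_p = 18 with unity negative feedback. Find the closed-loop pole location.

Closed loop: T(s) = K_p·G/(1+K_p·G) = 196.2/(1.1s + 1 + 196.2), with pole at s = −(1 + 196.2)/1.1 = −179.3.

s = -179.3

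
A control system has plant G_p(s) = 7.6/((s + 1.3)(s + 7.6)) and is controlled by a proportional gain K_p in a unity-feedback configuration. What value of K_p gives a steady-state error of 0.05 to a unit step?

For a type-0 loop with proportional control, e_ss = 1/(1 + K_p·G_p(0)).
G_p(0) = 0.7692. Require 1/(1 + K_p·0.7692) = 0.05, so 1 + 0.7692·K_p = 20.
K_p = (20 − 1)/0.7692 = 24.7.

K_p = 24.7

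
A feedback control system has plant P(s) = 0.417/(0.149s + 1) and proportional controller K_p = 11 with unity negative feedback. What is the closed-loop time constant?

τ = 0.0267 s

Closed loop: T(s) = K_p·P/(1+K_p·P) = 4.587/(0.149s + 1 + 4.587), with pole at s = −(1 + 4.587)/0.149 = −37.5.
Closed-loop time constant τ = 1/37.5 = 0.0267 s.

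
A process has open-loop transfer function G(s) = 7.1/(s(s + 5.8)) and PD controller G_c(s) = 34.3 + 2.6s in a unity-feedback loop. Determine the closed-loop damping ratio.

ζ = 0.777

Forward path: (34.3 + 2.6s)·7.1/(s(s+5.8)). The closed-loop characteristic equation is s² + (5.8 + 7.1·2.6)s + 7.1·34.3 = 0.
That is s² + 24.26s + 243.5 = 0, so ω_n = 15.61 rad/s and ζ = 24.26/(2·15.61) = 0.7773.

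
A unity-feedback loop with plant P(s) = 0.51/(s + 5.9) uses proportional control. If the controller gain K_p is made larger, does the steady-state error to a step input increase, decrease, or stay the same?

decrease

The position error constant K_pos = K_p·P(0) grows with K_p, and e_ss = 1/(1+K_pos) falls.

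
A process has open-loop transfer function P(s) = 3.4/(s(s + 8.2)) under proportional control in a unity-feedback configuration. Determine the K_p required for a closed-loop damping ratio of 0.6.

Closed-loop characteristic equation: s² + 8.2s + K_p·3.4 = 0.
So ω_n = √(3.4K_p) and 2ζω_n = 8.2, giving ζ = 8.2/(2√(3.4K_p)).
Setting ζ = 0.6: √(3.4K_p) = 8.2/(2·0.6) = 6.833, so K_p = 46.69/3.4 = 13.7.

K_p = 13.7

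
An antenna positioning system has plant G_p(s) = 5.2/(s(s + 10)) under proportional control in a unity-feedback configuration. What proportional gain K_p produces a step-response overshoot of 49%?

K_p = 98.1

From %OS = 100·exp(−πζ/√(1−ζ²)) = 49%, ζ = −ln(0.49)/√(π²+ln²(0.49)) = 0.2214.
Characteristic equation s² + 10s + 5.2K_p = 0 gives ζ = 10/(2√(5.2K_p)).
Setting ζ = 0.2214: √(5.2K_p) = 10/(2·0.2214) = 22.58, so K_p = 509.9/5.2 = 98.1.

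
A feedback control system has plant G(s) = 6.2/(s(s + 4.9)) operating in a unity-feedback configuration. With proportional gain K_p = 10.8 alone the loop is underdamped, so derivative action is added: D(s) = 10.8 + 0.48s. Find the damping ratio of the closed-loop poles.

Forward path: (10.8 + 0.48s)·6.2/(s(s+4.9)). The closed-loop characteristic equation is s² + (4.9 + 6.2·0.48)s + 6.2·10.8 = 0.
That is s² + 7.876s + 66.96 = 0, so ω_n = 8.183 rad/s and ζ = 7.876/(2·8.183) = 0.4812.

ζ = 0.481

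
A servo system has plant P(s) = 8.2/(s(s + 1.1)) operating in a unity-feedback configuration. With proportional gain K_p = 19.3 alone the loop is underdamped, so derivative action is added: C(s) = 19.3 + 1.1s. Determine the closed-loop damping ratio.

ζ = 0.402

Forward path: (19.3 + 1.1s)·8.2/(s(s+1.1)). The closed-loop characteristic equation is s² + (1.1 + 8.2·1.1)s + 8.2·19.3 = 0.
That is s² + 10.12s + 158.3 = 0, so ω_n = 12.58 rad/s and ζ = 10.12/(2·12.58) = 0.4022.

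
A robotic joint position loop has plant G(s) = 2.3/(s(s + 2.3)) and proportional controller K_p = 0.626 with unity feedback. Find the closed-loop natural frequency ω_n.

ω_n = 1.2 rad/s

The closed-loop denominator is s(s+2.3) + 0.626·2.3 = s² + 2.3s + 1.44.
So ω_n² = 1.44 ⇒ ω_n = 1.2 rad/s, and ζ = 2.3/(2ω_n) = 0.958.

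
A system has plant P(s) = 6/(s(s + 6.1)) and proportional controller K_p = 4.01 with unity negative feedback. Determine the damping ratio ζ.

The closed-loop denominator is s(s+6.1) + 4.01·6 = s² + 6.1s + 24.06.
Matching s² + 2ζω_n s + ω_n²: ω_n = √24.06 = 4.905 rad/s and 2ζω_n = 6.1, so ζ = 6.1/(2·4.905) = 0.622.

ζ = 0.622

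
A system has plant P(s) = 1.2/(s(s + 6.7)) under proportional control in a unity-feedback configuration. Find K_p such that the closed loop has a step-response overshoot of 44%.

From %OS = 100·exp(−πζ/√(1−ζ²)) = 44%, ζ = −ln(0.44)/√(π²+ln²(0.44)) = 0.2528.
Characteristic equation s² + 6.7s + 1.2K_p = 0 gives ζ = 6.7/(2√(1.2K_p)).
Setting ζ = 0.2528: √(1.2K_p) = 6.7/(2·0.2528) = 13.25, so K_p = 175.6/1.2 = 146.

K_p = 146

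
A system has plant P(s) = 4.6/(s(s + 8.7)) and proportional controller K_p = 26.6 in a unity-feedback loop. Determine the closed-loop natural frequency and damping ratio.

ω_n = 11.1 rad/s, ζ = 0.393

With unity feedback the closed-loop characteristic equation is s² + 8.7s + 26.6·4.6 = s² + 8.7s + 122.4 = 0.
So ω_n² = 122.4 ⇒ ω_n = 11.06 rad/s, and ζ = 8.7/(2ω_n) = 0.393.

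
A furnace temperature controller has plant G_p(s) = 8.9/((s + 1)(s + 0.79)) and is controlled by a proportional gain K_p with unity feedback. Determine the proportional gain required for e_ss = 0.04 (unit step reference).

For a type-0 loop with proportional control, e_ss = 1/(1 + K_p·G_p(0)).
G_p(0) = 11.27. Require 1/(1 + K_p·11.27) = 0.04, so 1 + 11.27·K_p = 25.
K_p = (25 − 1)/11.27 = 2.13.

K_p = 2.13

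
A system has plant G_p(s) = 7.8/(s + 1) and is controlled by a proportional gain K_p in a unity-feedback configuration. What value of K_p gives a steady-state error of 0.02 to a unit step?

K_p = 6.28

For a type-0 loop with proportional control, e_ss = 1/(1 + K_p·G_p(0)).
G_p(0) = 7.8. Require 1/(1 + K_p·7.8) = 0.02, so 1 + 7.8·K_p = 50.
K_p = (50 − 1)/7.8 = 6.28.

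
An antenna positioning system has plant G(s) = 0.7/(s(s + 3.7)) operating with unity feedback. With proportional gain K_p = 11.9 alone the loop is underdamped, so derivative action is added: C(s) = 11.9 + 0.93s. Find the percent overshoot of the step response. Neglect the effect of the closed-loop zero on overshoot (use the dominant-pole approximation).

Forward path: (11.9 + 0.93s)·0.7/(s(s+3.7)). The closed-loop characteristic equation is s² + (3.7 + 0.7·0.93)s + 0.7·11.9 = 0.
That is s² + 4.351s + 8.33 = 0, so ω_n = 2.886 rad/s and ζ = 4.351/(2·2.886) = 0.7538.
%OS = 100·exp(−πζ/√(1−ζ²)) = 2.72%.

2.72%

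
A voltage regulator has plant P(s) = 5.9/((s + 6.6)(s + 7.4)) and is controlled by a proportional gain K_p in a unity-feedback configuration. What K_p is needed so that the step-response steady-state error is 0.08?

K_p = 95.2

Steady-state error for a unit step on this type-0 loop is 1/(1 + K_p·P(0)).
P(0) = 0.1208. Require 1/(1 + K_p·0.1208) = 0.08, so 1 + 0.1208·K_p = 12.5.
K_p = (12.5 − 1)/0.1208 = 95.2.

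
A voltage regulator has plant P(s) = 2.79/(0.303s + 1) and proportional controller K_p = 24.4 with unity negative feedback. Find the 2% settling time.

T_s ≈ 0.0175 s

Closed loop: T(s) = K_p·P/(1+K_p·P) = 68.08/(0.303s + 1 + 68.08), with pole at s = −(1 + 68.08)/0.303 = −228.
τ = 1/228 = 0.004386 s, so 2% settling time ≈ 4τ = 0.0175 s.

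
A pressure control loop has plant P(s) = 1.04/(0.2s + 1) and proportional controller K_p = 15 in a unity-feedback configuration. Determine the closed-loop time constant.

τ = 0.012 s

Closed loop: T(s) = K_p·P/(1+K_p·P) = 15.6/(0.2s + 1 + 15.6), with pole at s = −(1 + 15.6)/0.2 = −83.
Closed-loop time constant τ = 1/83 = 0.012 s.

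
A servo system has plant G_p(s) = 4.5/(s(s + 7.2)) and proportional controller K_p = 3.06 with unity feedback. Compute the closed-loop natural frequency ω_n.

The closed-loop denominator is s(s+7.2) + 3.06·4.5 = s² + 7.2s + 13.77.
Matching s² + 2ζω_n s + ω_n²: ω_n = √13.77 = 3.711 rad/s and 2ζω_n = 7.2, so ζ = 7.2/(2·3.711) = 0.97.

ω_n = 3.71 rad/s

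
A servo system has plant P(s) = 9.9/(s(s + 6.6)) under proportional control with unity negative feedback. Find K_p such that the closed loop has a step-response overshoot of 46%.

From %OS = 100·exp(−πζ/√(1−ζ²)) = 46%, ζ = −ln(0.46)/√(π²+ln²(0.46)) = 0.24.
Characteristic equation s² + 6.6s + 9.9K_p = 0 gives ζ = 6.6/(2√(9.9K_p)).
Setting ζ = 0.24: √(9.9K_p) = 6.6/(2·0.24) = 13.75, so K_p = 189.1/9.9 = 19.1.

K_p = 19.1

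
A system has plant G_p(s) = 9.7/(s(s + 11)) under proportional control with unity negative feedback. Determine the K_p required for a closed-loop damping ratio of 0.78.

K_p = 5.13

Closed-loop characteristic equation: s² + 11s + K_p·9.7 = 0.
So ω_n = √(9.7K_p) and 2ζω_n = 11, giving ζ = 11/(2√(9.7K_p)).
Setting ζ = 0.78: √(9.7K_p) = 11/(2·0.78) = 7.051, so K_p = 49.72/9.7 = 5.13.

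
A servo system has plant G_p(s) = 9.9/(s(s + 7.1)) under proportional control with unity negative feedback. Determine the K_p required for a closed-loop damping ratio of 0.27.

K_p = 17.5

Closed-loop characteristic equation: s² + 7.1s + K_p·9.9 = 0.
So ω_n = √(9.9K_p) and 2ζω_n = 7.1, giving ζ = 7.1/(2√(9.9K_p)).
Setting ζ = 0.27: √(9.9K_p) = 7.1/(2·0.27) = 13.15, so K_p = 172.9/9.9 = 17.5.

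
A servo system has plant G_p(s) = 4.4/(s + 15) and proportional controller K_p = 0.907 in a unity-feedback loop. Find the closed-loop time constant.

τ = 0.0527 s

Closed-loop transfer function: T(s) = K_p·G_p(s)/(1 + K_p·G_p(s)) = 3.991/(s + 15 + 3.991) = 3.991/(s + 18.99).
Time constant τ = 1/18.99 = 0.0527 s.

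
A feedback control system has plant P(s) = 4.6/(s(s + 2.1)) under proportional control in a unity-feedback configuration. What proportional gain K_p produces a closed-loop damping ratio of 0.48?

Closed-loop characteristic equation: s² + 2.1s + K_p·4.6 = 0.
So ω_n = √(4.6K_p) and 2ζω_n = 2.1, giving ζ = 2.1/(2√(4.6K_p)).
Setting ζ = 0.48: √(4.6K_p) = 2.1/(2·0.48) = 2.188, so K_p = 4.785/4.6 = 1.04.

K_p = 1.04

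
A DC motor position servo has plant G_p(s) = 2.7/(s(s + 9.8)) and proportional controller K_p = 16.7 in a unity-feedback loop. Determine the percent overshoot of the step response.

From 1 + K_pG_p(s) = 0: s² + 9.8s + 45.09 = 0 ⇒ ω_n = 6.715, ζ = 0.7297.
%OS = 100·exp(−πζ/√(1−ζ²)) = 100·exp(−π·0.7297/√0.4675) = 3.5%.

3.5%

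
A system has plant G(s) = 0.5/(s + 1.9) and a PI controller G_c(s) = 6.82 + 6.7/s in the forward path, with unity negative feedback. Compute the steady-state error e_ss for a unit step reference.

The open loop G_c(s)G(s) has a pole at the origin (type 1), so the static position error constant is infinite and e_ss = 1/(1+∞) = 0.

0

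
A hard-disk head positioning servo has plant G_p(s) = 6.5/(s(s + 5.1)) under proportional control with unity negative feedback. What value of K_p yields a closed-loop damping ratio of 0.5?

K_p = 4

Closed-loop characteristic equation: s² + 5.1s + K_p·6.5 = 0.
So ω_n = √(6.5K_p) and 2ζω_n = 5.1, giving ζ = 5.1/(2√(6.5K_p)).
Setting ζ = 0.5: √(6.5K_p) = 5.1/(2·0.5) = 5.1, so K_p = 26.01/6.5 = 4.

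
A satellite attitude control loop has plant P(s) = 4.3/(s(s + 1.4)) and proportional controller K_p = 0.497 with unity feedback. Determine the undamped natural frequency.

The closed-loop denominator is s(s+1.4) + 0.497·4.3 = s² + 1.4s + 2.137.
So ω_n² = 2.137 ⇒ ω_n = 1.462 rad/s, and ζ = 1.4/(2ω_n) = 0.479.

ω_n = 1.46 rad/s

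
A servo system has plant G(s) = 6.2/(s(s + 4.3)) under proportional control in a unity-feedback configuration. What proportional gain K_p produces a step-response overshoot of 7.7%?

From %OS = 100·exp(−πζ/√(1−ζ²)) = 7.7%, ζ = −ln(0.077)/√(π²+ln²(0.077)) = 0.6323.
Characteristic equation s² + 4.3s + 6.2K_p = 0 gives ζ = 4.3/(2√(6.2K_p)).
Setting ζ = 0.6323: √(6.2K_p) = 4.3/(2·0.6323) = 3.4, so K_p = 11.56/6.2 = 1.86.

K_p = 1.86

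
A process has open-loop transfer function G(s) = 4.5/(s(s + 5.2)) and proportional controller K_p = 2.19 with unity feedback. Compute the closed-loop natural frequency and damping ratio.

ω_n = 3.14 rad/s, ζ = 0.828

The closed-loop denominator is s(s+5.2) + 2.19·4.5 = s² + 5.2s + 9.855.
So ω_n² = 9.855 ⇒ ω_n = 3.139 rad/s, and ζ = 5.2/(2ω_n) = 0.828.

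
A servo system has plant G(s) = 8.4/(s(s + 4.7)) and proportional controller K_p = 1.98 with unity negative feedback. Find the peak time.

T_p = 0.943 s

The closed-loop denominator s² + 4.7s + 16.63 gives ω_n = √16.63 = 4.078 and ζ = 4.7/(2ω_n) = 0.5762.
Damped frequency ω_d = ω_n√(1−ζ²) = 3.333 rad/s, so peak time T_p = π/ω_d = 0.943 s.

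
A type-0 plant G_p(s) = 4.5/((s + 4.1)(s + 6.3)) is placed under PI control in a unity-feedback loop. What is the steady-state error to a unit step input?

0

The PI controller's integrator makes the forward path type 1, so e_ss to a step is zero.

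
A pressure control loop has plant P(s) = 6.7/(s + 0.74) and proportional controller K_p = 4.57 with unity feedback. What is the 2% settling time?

T_s ≈ 0.128 s

Closed-loop transfer function: T(s) = K_p·P(s)/(1 + K_p·P(s)) = 30.62/(s + 0.74 + 30.62) = 30.62/(s + 31.36).
Time constant τ = 1/31.36 = 0.03189 s, so the 2% settling time is about 4τ = 0.128 s.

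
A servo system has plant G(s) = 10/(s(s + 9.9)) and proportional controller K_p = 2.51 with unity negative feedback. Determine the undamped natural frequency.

1 + K_p·G(s) = 0 gives s² + 9.9s + 25.1 = 0.
Matching s² + 2ζω_n s + ω_n²: ω_n = √25.1 = 5.01 rad/s and 2ζω_n = 9.9, so ζ = 9.9/(2·5.01) = 0.988.

ω_n = 5.01 rad/s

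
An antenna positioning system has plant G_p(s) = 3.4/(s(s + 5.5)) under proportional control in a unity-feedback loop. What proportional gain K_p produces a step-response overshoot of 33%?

K_p = 20.1

From %OS = 100·exp(−πζ/√(1−ζ²)) = 33%, ζ = −ln(0.33)/√(π²+ln²(0.33)) = 0.3328.
Characteristic equation s² + 5.5s + 3.4K_p = 0 gives ζ = 5.5/(2√(3.4K_p)).
Setting ζ = 0.3328: √(3.4K_p) = 5.5/(2·0.3328) = 8.264, so K_p = 68.29/3.4 = 20.1.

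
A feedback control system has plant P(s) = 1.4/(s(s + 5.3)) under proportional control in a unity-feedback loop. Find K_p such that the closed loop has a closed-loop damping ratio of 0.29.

Closed-loop characteristic equation: s² + 5.3s + K_p·1.4 = 0.
So ω_n = √(1.4K_p) and 2ζω_n = 5.3, giving ζ = 5.3/(2√(1.4K_p)).
Setting ζ = 0.29: √(1.4K_p) = 5.3/(2·0.29) = 9.138, so K_p = 83.5/1.4 = 59.6.

K_p = 59.6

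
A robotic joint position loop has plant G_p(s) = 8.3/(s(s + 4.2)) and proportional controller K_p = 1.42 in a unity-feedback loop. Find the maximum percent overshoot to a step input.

From 1 + K_pG_p(s) = 0: s² + 4.2s + 11.79 = 0 ⇒ ω_n = 3.433, ζ = 0.6117.
%OS = 100·exp(−πζ/√(1−ζ²)) = 100·exp(−π·0.6117/√0.6258) = 8.81%.

8.81%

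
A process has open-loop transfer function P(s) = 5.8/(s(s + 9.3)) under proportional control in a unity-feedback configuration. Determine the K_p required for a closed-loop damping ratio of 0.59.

K_p = 10.7

Closed-loop characteristic equation: s² + 9.3s + K_p·5.8 = 0.
So ω_n = √(5.8K_p) and 2ζω_n = 9.3, giving ζ = 9.3/(2√(5.8K_p)).
Setting ζ = 0.59: √(5.8K_p) = 9.3/(2·0.59) = 7.881, so K_p = 62.12/5.8 = 10.7.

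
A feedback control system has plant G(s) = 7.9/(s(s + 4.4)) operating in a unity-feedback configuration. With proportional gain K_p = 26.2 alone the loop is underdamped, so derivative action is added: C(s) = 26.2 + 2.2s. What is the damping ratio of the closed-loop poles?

ζ = 0.757

Forward path: (26.2 + 2.2s)·7.9/(s(s+4.4)). The closed-loop characteristic equation is s² + (4.4 + 7.9·2.2)s + 7.9·26.2 = 0.
That is s² + 21.78s + 207 = 0, so ω_n = 14.39 rad/s and ζ = 21.78/(2·14.39) = 0.7569.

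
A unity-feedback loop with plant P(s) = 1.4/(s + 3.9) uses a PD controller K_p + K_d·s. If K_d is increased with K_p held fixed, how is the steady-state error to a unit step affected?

unchanged

K_d affects only the transient (the s-coefficient); the DC loop gain, and hence e_ss, depends only on K_p.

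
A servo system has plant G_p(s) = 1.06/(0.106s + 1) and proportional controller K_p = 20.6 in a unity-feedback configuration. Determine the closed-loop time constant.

τ = 0.00464 s

Closed loop: T(s) = K_p·G_p/(1+K_p·G_p) = 21.84/(0.106s + 1 + 21.84), with pole at s = −(1 + 21.84)/0.106 = −215.4.
Closed-loop time constant τ = 1/215.4 = 0.00464 s.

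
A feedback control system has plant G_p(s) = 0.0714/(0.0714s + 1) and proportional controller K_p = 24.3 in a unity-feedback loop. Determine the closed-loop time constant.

Closed loop: T(s) = K_p·G_p/(1+K_p·G_p) = 1.735/(0.0714s + 1 + 1.735), with pole at s = −(1 + 1.735)/0.0714 = −38.31.
Closed-loop time constant τ = 1/38.31 = 0.0261 s.

τ = 0.0261 s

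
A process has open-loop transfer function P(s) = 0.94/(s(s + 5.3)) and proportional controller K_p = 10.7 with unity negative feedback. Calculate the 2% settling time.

Closed-loop characteristic equation: s² + 5.3s + 10.06 = 0, so ω_n = 3.171 rad/s and ζ = 5.3/(2·3.171) = 0.8356.
2% settling time T_s ≈ 4/(ζω_n) = 4/2.65 = 1.51 s.

T_s ≈ 1.51 s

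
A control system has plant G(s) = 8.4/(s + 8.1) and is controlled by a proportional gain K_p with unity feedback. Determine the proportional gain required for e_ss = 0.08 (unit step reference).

Steady-state error for a unit step on this type-0 loop is 1/(1 + K_p·G(0)).
G(0) = 1.037. Require 1/(1 + K_p·1.037) = 0.08, so 1 + 1.037·K_p = 12.5.
K_p = (12.5 − 1)/1.037 = 11.1.

K_p = 11.1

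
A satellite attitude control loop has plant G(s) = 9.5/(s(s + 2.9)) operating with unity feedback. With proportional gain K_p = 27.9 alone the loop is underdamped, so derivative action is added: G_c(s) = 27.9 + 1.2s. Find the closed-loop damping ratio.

Forward path: (27.9 + 1.2s)·9.5/(s(s+2.9)). The closed-loop characteristic equation is s² + (2.9 + 9.5·1.2)s + 9.5·27.9 = 0.
That is s² + 14.3s + 265.1 = 0, so ω_n = 16.28 rad/s and ζ = 14.3/(2·16.28) = 0.4392.

ζ = 0.439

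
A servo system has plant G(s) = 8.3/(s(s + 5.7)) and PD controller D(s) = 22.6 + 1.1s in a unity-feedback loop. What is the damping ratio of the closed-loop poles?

ζ = 0.541

Forward path: (22.6 + 1.1s)·8.3/(s(s+5.7)). The closed-loop characteristic equation is s² + (5.7 + 8.3·1.1)s + 8.3·22.6 = 0.
That is s² + 14.83s + 187.6 = 0, so ω_n = 13.7 rad/s and ζ = 14.83/(2·13.7) = 0.5414.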